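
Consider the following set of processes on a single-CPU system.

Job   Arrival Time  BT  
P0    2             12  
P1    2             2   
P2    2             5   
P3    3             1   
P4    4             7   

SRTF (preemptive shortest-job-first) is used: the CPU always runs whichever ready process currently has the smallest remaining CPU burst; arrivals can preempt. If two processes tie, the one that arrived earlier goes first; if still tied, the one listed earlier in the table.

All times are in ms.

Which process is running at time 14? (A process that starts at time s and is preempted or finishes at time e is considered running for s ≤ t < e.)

Timeline: | idle 0-2 | P1 2-4 | P3 4-5 | P2 5-10 | P4 10-17 | P0 17-29 |
Completion: P0=29  P1=4  P2=10  P3=5  P4=17
Turnaround (C−A): P0=27  P1=2  P2=8  P3=2  P4=13

P4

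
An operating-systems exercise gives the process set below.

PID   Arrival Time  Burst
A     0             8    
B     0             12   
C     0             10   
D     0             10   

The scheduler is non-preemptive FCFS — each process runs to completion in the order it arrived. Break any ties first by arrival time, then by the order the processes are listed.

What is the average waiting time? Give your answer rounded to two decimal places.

Timeline: | A 0-8 | B 8-20 | C 20-30 | D 30-40 |
Completion: A=8  B=20  C=30  D=40
Waiting times: A=0, B=8, C=20, D=30
Average waiting = (0+8+20+30) / 4 = 58/4 = 14.50

14.50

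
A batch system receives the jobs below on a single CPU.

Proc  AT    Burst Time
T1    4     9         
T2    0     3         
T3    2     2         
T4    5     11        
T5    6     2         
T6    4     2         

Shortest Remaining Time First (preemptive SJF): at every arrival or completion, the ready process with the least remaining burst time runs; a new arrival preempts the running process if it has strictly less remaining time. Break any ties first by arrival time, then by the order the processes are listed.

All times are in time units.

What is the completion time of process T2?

3

Schedule: | T2 0-3 | T3 3-5 | T6 5-7 | T5 7-9 | T1 9-18 | T4 18-29 |
Completion: T1=18  T2=3  T3=5  T4=29  T5=9  T6=7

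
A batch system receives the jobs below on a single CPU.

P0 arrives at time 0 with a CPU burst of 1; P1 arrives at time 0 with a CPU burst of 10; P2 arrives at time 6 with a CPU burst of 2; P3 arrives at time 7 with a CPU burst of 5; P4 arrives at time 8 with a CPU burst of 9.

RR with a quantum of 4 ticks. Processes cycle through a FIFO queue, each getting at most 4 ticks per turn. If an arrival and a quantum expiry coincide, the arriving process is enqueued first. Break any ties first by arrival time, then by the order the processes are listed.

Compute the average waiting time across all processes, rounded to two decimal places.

Gantt: | P0 0-1 | P1 1-9 | P2 9-11 | P3 11-15 | P4 15-19 | P1 19-21 | P3 21-22 | P4 22-27 |
Completion: P0=1  P1=21  P2=11  P3=22  P4=27
Turnaround (C−A): P0=1  P1=21  P2=5  P3=15  P4=19
Waiting times: P0=0, P1=11, P2=3, P3=10, P4=10
Average waiting = (0+11+3+10+10) / 5 = 34/5 = 6.80

6.80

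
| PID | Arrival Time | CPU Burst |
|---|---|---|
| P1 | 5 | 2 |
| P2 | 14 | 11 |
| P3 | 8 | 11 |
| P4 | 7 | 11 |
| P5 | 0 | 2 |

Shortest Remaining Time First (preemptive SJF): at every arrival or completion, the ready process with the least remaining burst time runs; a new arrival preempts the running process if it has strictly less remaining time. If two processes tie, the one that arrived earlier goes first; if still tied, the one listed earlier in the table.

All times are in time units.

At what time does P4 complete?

Timeline: | P5 0-2 | idle 2-5 | P1 5-7 | P4 7-18 | P3 18-29 | P2 29-40 |
Completion: P1=7  P2=40  P3=29  P4=18  P5=2
Turnaround (C−A): P1=2  P2=26  P3=21  P4=11  P5=2

18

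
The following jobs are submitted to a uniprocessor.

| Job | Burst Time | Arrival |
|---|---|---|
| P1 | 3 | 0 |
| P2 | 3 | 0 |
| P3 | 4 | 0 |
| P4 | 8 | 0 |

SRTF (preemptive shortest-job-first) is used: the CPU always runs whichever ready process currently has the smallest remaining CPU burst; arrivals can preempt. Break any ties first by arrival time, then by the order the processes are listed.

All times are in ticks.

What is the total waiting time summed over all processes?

19

Schedule: | P1 0-3 | P2 3-6 | P3 6-10 | P4 10-18 |
Completion: P1=3  P2=6  P3=10  P4=18
Turnaround (C−A): P1=3  P2=6  P3=10  P4=18
Waiting = turnaround − burst: P1=0, P2=3, P3=6, P4=10
Total waiting = 0 + 3 + 6 + 10 = 19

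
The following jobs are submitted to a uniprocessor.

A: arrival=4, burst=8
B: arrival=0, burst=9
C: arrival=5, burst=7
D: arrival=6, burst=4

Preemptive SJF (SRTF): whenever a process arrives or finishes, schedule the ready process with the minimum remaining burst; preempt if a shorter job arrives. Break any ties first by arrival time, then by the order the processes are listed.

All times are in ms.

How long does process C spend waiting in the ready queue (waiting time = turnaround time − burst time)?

Schedule: | B 0-9 | D 9-13 | C 13-20 | A 20-28 |
Completion: A=28  B=9  C=20  D=13
Turnaround (C−A): A=24  B=9  C=15  D=7
Waiting(C) = turnaround − burst = 15 − 7 = 8

8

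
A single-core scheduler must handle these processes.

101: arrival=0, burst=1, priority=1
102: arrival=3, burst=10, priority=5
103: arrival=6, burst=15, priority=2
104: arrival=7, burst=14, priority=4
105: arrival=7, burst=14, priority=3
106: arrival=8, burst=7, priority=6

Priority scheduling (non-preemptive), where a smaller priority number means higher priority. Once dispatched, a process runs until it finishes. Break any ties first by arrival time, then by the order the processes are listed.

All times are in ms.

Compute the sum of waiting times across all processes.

111

Schedule: | 101 0-1 | idle 1-3 | 102 3-13 | 103 13-28 | 105 28-42 | 104 42-56 | 106 56-63 |
Completion: 101=1  102=13  103=28  104=56  105=42  106=63
Turnaround (C−A): 101=1  102=10  103=22  104=49  105=35  106=55
Waiting = turnaround − burst: 101=0, 102=0, 103=7, 104=35, 105=21, 106=48
Total waiting = 0 + 0 + 7 + 35 + 21 + 48 = 111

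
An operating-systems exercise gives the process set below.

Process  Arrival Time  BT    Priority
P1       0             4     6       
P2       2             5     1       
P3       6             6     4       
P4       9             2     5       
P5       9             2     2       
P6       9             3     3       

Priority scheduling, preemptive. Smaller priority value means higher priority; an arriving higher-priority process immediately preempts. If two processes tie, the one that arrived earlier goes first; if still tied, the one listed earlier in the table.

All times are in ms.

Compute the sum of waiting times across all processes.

35

Timeline: | P1 0-2 | P2 2-7 | P3 7-9 | P5 9-11 | P6 11-14 | P3 14-18 | P4 18-20 | P1 20-22 |
Completion: P1=22  P2=7  P3=18  P4=20  P5=11  P6=14
Turnaround (C−A): P1=22  P2=5  P3=12  P4=11  P5=2  P6=5
Waiting = turnaround − burst: P1=18, P2=0, P3=6, P4=9, P5=0, P6=2
Total waiting = 18 + 0 + 6 + 9 + 0 + 2 = 35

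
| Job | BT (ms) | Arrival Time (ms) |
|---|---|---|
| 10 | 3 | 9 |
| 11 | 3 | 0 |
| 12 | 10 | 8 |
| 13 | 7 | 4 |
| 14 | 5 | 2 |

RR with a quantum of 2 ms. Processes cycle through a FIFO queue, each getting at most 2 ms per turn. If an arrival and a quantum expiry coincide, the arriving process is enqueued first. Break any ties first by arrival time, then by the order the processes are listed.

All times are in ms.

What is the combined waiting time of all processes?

Gantt: | 11 0-2 | 14 2-4 | 11 4-5 | 13 5-7 | 14 7-9 | 13 9-11 | 12 11-13 | 10 13-15 | 14 15-16 | 13 16-18 | 12 18-20 | 10 20-21 | 13 21-22 | 12 22-28 |
Completion: 10=21  11=5  12=28  13=22  14=16
Waiting = turnaround − burst: 10=9, 11=2, 12=10, 13=11, 14=9
Total waiting = 9 + 2 + 10 + 11 + 9 = 41

41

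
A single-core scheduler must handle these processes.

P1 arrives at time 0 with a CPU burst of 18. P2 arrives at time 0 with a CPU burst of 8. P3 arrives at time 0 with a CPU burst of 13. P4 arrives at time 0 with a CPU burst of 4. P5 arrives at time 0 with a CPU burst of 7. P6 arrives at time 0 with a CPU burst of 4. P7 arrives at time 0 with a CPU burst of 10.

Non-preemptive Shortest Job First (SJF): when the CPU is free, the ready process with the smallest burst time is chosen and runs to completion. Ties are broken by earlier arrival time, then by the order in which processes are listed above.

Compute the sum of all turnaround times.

Schedule: | P4 0-4 | P6 4-8 | P5 8-15 | P2 15-23 | P7 23-33 | P3 33-46 | P1 46-64 |
Completion: P1=64  P2=23  P3=46  P4=4  P5=15  P6=8  P7=33
Turnaround = completion − arrival: P1=64, P2=23, P3=46, P4=4, P5=15, P6=8, P7=33
Total turnaround = 64 + 23 + 46 + 4 + 15 + 8 + 33 = 193

193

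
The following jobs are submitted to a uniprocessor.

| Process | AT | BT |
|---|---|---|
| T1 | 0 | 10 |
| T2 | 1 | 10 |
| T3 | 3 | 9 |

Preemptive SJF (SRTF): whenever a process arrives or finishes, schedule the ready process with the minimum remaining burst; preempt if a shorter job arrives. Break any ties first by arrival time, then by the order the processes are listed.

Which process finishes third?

Gantt: | T1 0-10 | T3 10-19 | T2 19-29 |
Completion: T1=10  T2=29  T3=19
Turnaround (C−A): T1=10  T2=28  T3=16
Finish order: T1 → T3 → T2

T2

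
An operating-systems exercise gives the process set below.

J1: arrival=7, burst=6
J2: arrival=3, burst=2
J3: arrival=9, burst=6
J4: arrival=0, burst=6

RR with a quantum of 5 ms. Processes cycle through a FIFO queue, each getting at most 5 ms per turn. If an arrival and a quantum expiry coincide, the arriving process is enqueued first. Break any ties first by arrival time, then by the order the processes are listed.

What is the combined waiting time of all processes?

15

Schedule: | J4 0-5 | J2 5-7 | J4 7-8 | J1 8-13 | J3 13-18 | J1 18-19 | J3 19-20 |
Completion: J1=19  J2=7  J3=20  J4=8
Turnaround (C−A): J1=12  J2=4  J3=11  J4=8
Waiting = turnaround − burst: J1=6, J2=2, J3=5, J4=2
Total waiting = 6 + 2 + 5 + 2 = 15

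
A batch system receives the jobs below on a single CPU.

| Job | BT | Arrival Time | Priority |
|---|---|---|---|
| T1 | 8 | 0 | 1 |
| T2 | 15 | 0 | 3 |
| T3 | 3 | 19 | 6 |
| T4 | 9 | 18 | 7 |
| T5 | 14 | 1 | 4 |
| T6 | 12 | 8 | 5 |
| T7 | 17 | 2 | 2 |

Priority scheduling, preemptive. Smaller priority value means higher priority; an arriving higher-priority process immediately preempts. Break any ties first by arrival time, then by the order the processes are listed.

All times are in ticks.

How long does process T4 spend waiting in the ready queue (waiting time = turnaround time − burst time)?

Timeline: | T1 0-8 | T7 8-25 | T2 25-40 | T5 40-54 | T6 54-66 | T3 66-69 | T4 69-78 |
Completion: T1=8  T2=40  T3=69  T4=78  T5=54  T6=66  T7=25
Turnaround (C−A): T1=8  T2=40  T3=50  T4=60  T5=53  T6=58  T7=23
Waiting(T4) = turnaround − burst = 60 − 9 = 51

51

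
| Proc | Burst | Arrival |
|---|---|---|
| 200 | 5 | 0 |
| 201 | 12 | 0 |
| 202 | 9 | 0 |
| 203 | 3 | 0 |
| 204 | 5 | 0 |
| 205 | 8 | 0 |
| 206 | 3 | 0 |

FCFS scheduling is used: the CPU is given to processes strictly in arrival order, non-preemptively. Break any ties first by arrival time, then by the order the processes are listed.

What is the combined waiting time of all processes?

Schedule: | 200 0-5 | 201 5-17 | 202 17-26 | 203 26-29 | 204 29-34 | 205 34-42 | 206 42-45 |
Completion: 200=5  201=17  202=26  203=29  204=34  205=42  206=45
Turnaround (C−A): 200=5  201=17  202=26  203=29  204=34  205=42  206=45
Waiting = turnaround − burst: 200=0, 201=5, 202=17, 203=26, 204=29, 205=34, 206=42
Total waiting = 0 + 5 + 17 + 26 + 29 + 34 + 42 = 153

153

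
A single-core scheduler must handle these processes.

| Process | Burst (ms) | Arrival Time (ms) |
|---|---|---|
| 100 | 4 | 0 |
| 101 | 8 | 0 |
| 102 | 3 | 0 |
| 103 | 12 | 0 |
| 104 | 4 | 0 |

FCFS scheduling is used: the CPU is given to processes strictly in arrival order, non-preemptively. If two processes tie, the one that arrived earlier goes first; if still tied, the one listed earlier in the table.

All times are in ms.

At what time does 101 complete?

Timeline: | 100 0-4 | 101 4-12 | 102 12-15 | 103 15-27 | 104 27-31 |
Completion: 100=4  101=12  102=15  103=27  104=31
Turnaround (C−A): 100=4  101=12  102=15  103=27  104=31

12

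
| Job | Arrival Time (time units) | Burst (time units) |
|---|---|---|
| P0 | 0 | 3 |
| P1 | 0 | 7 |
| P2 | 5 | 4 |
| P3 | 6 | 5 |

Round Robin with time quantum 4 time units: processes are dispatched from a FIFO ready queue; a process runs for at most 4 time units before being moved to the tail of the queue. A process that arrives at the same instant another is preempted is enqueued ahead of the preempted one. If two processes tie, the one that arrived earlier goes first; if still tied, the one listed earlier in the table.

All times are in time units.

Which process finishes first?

P0

Schedule: | P0 0-3 | P1 3-7 | P2 7-11 | P3 11-15 | P1 15-18 | P3 18-19 |
Completion: P0=3  P1=18  P2=11  P3=19
Turnaround (C−A): P0=3  P1=18  P2=6  P3=13
Finish order: P0 → P2 → P1 → P3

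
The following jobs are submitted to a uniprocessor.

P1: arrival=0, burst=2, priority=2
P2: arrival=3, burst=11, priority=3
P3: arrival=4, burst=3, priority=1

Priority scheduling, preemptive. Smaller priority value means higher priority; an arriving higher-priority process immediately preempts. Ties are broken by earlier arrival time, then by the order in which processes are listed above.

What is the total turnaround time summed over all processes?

19

Schedule: | P1 0-2 | idle 2-3 | P2 3-4 | P3 4-7 | P2 7-17 |
Completion: P1=2  P2=17  P3=7
Turnaround = completion − arrival: P1=2, P2=14, P3=3
Total turnaround = 2 + 14 + 3 = 19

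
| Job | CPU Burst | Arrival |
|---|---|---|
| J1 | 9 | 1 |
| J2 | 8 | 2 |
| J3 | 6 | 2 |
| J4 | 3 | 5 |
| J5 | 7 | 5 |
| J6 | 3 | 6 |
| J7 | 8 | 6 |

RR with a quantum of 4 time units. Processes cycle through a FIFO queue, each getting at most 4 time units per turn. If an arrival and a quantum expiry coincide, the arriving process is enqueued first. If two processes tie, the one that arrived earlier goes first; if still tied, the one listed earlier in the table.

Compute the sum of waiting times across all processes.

Timeline: | idle 0-1 | J1 1-5 | J2 5-9 | J3 9-13 | J4 13-16 | J5 16-20 | J1 20-24 | J6 24-27 | J7 27-31 | J2 31-35 | J3 35-37 | J5 37-40 | J1 40-41 | J7 41-45 |
Completion: J1=41  J2=35  J3=37  J4=16  J5=40  J6=27  J7=45
Waiting = turnaround − burst: J1=31, J2=25, J3=29, J4=8, J5=28, J6=18, J7=31
Total waiting = 31 + 25 + 29 + 8 + 28 + 18 + 31 = 170

170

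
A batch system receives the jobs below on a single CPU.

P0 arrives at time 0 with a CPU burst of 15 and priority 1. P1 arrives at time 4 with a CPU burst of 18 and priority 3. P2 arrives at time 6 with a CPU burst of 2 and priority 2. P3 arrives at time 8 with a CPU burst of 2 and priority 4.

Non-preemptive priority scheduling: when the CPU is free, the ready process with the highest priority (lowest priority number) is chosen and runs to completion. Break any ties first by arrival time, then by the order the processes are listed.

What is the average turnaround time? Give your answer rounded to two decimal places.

21.50

Gantt: | P0 0-15 | P2 15-17 | P1 17-35 | P3 35-37 |
Completion: P0=15  P1=35  P2=17  P3=37
Turnaround (C−A): P0=15  P1=31  P2=11  P3=29
Turnaround times: P0=15, P1=31, P2=11, P3=29
Average turnaround = (15+31+11+29) / 4 = 86/4 = 21.50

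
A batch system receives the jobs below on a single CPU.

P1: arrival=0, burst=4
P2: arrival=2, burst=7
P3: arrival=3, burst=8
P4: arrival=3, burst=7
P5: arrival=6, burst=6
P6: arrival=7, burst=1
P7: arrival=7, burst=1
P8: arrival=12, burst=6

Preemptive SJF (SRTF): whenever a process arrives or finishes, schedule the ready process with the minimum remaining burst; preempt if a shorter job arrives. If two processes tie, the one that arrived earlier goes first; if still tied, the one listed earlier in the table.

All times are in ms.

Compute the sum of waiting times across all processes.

Gantt: | P1 0-4 | P2 4-7 | P6 7-8 | P7 8-9 | P2 9-13 | P5 13-19 | P8 19-25 | P4 25-32 | P3 32-40 |
Completion: P1=4  P2=13  P3=40  P4=32  P5=19  P6=8  P7=9  P8=25
Waiting = turnaround − burst: P1=0, P2=4, P3=29, P4=22, P5=7, P6=0, P7=1, P8=7
Total waiting = 0 + 4 + 29 + 22 + 7 + 0 + 1 + 7 = 70

70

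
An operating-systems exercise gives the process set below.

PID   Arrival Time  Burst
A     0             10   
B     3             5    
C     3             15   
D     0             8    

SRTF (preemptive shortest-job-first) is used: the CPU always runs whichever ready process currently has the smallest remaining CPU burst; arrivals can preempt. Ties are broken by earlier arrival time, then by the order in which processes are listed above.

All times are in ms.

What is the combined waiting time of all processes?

38

Timeline: | D 0-8 | B 8-13 | A 13-23 | C 23-38 |
Completion: A=23  B=13  C=38  D=8
Waiting = turnaround − burst: A=13, B=5, C=20, D=0
Total waiting = 13 + 5 + 20 + 0 = 38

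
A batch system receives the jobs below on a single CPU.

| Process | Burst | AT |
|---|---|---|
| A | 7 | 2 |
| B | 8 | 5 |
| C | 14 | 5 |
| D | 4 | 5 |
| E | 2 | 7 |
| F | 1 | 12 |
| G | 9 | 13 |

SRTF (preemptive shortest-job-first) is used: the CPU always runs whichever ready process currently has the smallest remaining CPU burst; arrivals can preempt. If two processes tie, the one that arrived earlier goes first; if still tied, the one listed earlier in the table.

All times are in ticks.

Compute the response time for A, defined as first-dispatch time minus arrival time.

0

Gantt: | idle 0-2 | A 2-9 | E 9-11 | D 11-12 | F 12-13 | D 13-16 | B 16-24 | G 24-33 | C 33-47 |
Completion: A=9  B=24  C=47  D=16  E=11  F=13  G=33
Response(A) = first start − arrival = 2 − 2 = 0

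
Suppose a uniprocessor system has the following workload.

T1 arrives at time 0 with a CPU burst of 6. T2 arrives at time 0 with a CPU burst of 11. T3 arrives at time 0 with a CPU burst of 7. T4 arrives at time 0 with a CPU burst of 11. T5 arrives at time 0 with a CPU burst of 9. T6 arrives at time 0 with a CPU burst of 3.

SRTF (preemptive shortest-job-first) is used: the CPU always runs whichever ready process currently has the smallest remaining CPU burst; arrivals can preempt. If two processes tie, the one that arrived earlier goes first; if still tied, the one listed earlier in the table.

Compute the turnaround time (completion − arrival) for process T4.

Timeline: | T6 0-3 | T1 3-9 | T3 9-16 | T5 16-25 | T2 25-36 | T4 36-47 |
Completion: T1=9  T2=36  T3=16  T4=47  T5=25  T6=3
Turnaround(T4) = completion − arrival = 47 − 0 = 47

47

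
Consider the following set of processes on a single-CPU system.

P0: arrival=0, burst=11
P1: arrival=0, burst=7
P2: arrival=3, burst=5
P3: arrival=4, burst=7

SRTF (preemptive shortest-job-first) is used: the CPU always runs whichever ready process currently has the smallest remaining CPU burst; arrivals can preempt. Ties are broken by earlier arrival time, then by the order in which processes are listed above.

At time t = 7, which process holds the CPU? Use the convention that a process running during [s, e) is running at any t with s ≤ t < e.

Schedule: | P1 0-7 | P2 7-12 | P3 12-19 | P0 19-30 |
Completion: P0=30  P1=7  P2=12  P3=19
Turnaround (C−A): P0=30  P1=7  P2=9  P3=15

P2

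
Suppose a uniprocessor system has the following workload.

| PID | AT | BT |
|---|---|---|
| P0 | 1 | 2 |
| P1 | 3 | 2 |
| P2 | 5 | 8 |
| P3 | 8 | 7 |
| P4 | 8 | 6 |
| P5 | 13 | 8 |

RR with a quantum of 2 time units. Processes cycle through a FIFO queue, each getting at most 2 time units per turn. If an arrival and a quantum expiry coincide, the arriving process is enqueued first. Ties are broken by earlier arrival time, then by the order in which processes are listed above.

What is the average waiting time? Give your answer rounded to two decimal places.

8.83

Gantt: | idle 0-1 | P0 1-3 | P1 3-5 | P2 5-9 | P3 9-11 | P4 11-13 | P2 13-15 | P3 15-17 | P5 17-19 | P4 19-21 | P2 21-23 | P3 23-25 | P5 25-27 | P4 27-29 | P3 29-30 | P5 30-34 |
Completion: P0=3  P1=5  P2=23  P3=30  P4=29  P5=34
Turnaround (C−A): P0=2  P1=2  P2=18  P3=22  P4=21  P5=21
Waiting times: P0=0, P1=0, P2=10, P3=15, P4=15, P5=13
Average waiting = (0+0+10+15+15+13) / 6 = 53/6 = 8.83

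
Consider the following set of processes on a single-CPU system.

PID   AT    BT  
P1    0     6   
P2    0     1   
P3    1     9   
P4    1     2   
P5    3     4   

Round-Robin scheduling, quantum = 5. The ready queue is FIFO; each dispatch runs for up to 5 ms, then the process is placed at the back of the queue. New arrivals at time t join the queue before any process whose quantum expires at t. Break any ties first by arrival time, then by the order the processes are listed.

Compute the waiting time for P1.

12

Gantt: | P1 0-5 | P2 5-6 | P3 6-11 | P4 11-13 | P5 13-17 | P1 17-18 | P3 18-22 |
Completion: P1=18  P2=6  P3=22  P4=13  P5=17
Turnaround (C−A): P1=18  P2=6  P3=21  P4=12  P5=14
Waiting(P1) = turnaround − burst = 18 − 6 = 12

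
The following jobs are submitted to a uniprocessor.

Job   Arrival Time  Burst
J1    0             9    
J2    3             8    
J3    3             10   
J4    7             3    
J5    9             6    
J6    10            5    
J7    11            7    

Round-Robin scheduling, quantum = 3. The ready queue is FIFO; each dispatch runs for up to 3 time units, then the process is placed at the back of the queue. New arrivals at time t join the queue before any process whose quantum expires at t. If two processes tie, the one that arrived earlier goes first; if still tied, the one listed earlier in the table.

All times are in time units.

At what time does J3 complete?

47

Schedule: | J1 0-3 | J2 3-6 | J3 6-9 | J1 9-12 | J2 12-15 | J4 15-18 | J5 18-21 | J3 21-24 | J6 24-27 | J7 27-30 | J1 30-33 | J2 33-35 | J5 35-38 | J3 38-41 | J6 41-43 | J7 43-46 | J3 46-47 | J7 47-48 |
Completion: J1=33  J2=35  J3=47  J4=18  J5=38  J6=43  J7=48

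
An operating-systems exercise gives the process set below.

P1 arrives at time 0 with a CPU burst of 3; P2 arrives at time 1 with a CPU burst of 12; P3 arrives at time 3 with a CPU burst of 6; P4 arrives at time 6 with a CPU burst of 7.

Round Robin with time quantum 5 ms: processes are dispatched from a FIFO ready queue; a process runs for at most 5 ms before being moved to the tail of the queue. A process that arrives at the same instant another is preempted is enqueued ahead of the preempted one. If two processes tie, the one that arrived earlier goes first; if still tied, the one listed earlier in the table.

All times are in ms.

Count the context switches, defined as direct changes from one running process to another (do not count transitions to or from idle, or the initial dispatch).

7

Schedule: | P1 0-3 | P2 3-8 | P3 8-13 | P4 13-18 | P2 18-23 | P3 23-24 | P4 24-26 | P2 26-28 |
Completion: P1=3  P2=28  P3=24  P4=26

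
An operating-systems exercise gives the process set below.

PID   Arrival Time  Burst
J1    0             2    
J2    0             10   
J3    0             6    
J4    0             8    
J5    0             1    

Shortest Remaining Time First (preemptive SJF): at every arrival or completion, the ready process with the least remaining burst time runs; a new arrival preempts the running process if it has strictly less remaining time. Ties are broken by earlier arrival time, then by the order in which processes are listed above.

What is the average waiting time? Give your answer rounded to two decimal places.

6.00

Timeline: | J5 0-1 | J1 1-3 | J3 3-9 | J4 9-17 | J2 17-27 |
Completion: J1=3  J2=27  J3=9  J4=17  J5=1
Turnaround (C−A): J1=3  J2=27  J3=9  J4=17  J5=1
Waiting times: J1=1, J2=17, J3=3, J4=9, J5=0
Average waiting = (1+17+3+9+0) / 5 = 30/5 = 6.00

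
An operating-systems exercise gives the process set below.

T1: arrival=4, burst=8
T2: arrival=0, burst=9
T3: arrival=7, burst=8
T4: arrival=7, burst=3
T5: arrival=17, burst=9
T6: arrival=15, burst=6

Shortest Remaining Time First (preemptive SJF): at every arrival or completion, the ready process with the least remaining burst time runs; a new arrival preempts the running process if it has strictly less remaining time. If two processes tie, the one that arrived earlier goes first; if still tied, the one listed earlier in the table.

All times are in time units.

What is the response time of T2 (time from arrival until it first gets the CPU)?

0

Gantt: | T2 0-9 | T4 9-12 | T1 12-20 | T6 20-26 | T3 26-34 | T5 34-43 |
Completion: T1=20  T2=9  T3=34  T4=12  T5=43  T6=26
Turnaround (C−A): T1=16  T2=9  T3=27  T4=5  T5=26  T6=11
Response(T2) = first start − arrival = 0 − 0 = 0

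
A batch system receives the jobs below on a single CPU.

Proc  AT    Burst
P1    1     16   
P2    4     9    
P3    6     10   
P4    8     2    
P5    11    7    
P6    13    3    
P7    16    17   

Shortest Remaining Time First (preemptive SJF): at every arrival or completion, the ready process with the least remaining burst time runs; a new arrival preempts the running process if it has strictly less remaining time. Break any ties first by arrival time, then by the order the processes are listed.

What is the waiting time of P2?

2

Timeline: | idle 0-1 | P1 1-4 | P2 4-8 | P4 8-10 | P2 10-15 | P6 15-18 | P5 18-25 | P3 25-35 | P1 35-48 | P7 48-65 |
Completion: P1=48  P2=15  P3=35  P4=10  P5=25  P6=18  P7=65
Turnaround (C−A): P1=47  P2=11  P3=29  P4=2  P5=14  P6=5  P7=49
Waiting(P2) = turnaround − burst = 11 − 9 = 2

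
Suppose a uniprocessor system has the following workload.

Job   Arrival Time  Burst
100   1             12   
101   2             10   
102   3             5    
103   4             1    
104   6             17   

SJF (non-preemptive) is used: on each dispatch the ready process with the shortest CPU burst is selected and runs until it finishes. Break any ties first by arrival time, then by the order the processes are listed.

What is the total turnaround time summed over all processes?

105

Timeline: | idle 0-1 | 100 1-13 | 103 13-14 | 102 14-19 | 101 19-29 | 104 29-46 |
Completion: 100=13  101=29  102=19  103=14  104=46
Turnaround (C−A): 100=12  101=27  102=16  103=10  104=40
Turnaround = completion − arrival: 100=12, 101=27, 102=16, 103=10, 104=40
Total turnaround = 12 + 27 + 16 + 10 + 40 = 105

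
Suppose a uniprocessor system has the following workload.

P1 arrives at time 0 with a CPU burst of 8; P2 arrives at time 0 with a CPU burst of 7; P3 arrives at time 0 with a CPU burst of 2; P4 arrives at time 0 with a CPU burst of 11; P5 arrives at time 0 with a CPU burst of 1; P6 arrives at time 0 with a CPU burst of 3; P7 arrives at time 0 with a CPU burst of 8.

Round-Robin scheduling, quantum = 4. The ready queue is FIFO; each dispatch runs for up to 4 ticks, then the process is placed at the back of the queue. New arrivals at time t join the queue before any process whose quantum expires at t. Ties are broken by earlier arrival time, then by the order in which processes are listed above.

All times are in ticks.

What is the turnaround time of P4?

Gantt: | P1 0-4 | P2 4-8 | P3 8-10 | P4 10-14 | P5 14-15 | P6 15-18 | P7 18-22 | P1 22-26 | P2 26-29 | P4 29-33 | P7 33-37 | P4 37-40 |
Completion: P1=26  P2=29  P3=10  P4=40  P5=15  P6=18  P7=37
Turnaround (C−A): P1=26  P2=29  P3=10  P4=40  P5=15  P6=18  P7=37
Turnaround(P4) = completion − arrival = 40 − 0 = 40

40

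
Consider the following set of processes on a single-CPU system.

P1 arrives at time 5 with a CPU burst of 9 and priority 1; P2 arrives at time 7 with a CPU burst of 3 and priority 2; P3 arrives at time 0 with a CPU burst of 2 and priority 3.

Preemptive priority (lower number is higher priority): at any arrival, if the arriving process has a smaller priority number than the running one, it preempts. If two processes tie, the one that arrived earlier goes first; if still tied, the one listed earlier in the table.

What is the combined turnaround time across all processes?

Timeline: | P3 0-2 | idle 2-5 | P1 5-14 | P2 14-17 |
Completion: P1=14  P2=17  P3=2
Turnaround (C−A): P1=9  P2=10  P3=2
Turnaround = completion − arrival: P1=9, P2=10, P3=2
Total turnaround = 9 + 10 + 2 = 21

21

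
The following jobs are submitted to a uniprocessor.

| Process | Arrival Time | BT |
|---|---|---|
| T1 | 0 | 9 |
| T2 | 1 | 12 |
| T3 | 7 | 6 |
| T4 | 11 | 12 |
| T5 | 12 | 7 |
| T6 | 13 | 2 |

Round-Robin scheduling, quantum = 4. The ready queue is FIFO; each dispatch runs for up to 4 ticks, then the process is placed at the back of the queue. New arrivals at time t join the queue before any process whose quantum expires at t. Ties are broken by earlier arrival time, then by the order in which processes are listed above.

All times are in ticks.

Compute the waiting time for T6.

Schedule: | T1 0-4 | T2 4-8 | T1 8-12 | T3 12-16 | T2 16-20 | T4 20-24 | T5 24-28 | T1 28-29 | T6 29-31 | T3 31-33 | T2 33-37 | T4 37-41 | T5 41-44 | T4 44-48 |
Completion: T1=29  T2=37  T3=33  T4=48  T5=44  T6=31
Turnaround (C−A): T1=29  T2=36  T3=26  T4=37  T5=32  T6=18
Waiting(T6) = turnaround − burst = 18 − 2 = 16

16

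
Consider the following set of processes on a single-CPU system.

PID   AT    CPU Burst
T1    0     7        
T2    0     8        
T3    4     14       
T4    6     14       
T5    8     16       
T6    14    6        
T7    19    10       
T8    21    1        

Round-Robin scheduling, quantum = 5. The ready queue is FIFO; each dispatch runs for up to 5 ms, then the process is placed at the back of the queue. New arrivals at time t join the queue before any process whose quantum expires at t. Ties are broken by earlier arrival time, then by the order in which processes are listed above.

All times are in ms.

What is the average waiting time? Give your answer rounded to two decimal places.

34.38

Schedule: | T1 0-5 | T2 5-10 | T3 10-15 | T1 15-17 | T4 17-22 | T5 22-27 | T2 27-30 | T6 30-35 | T3 35-40 | T7 40-45 | T8 45-46 | T4 46-51 | T5 51-56 | T6 56-57 | T3 57-61 | T7 61-66 | T4 66-70 | T5 70-76 |
Completion: T1=17  T2=30  T3=61  T4=70  T5=76  T6=57  T7=66  T8=46
Waiting times: T1=10, T2=22, T3=43, T4=50, T5=52, T6=37, T7=37, T8=24
Average waiting = (10+22+43+50+52+37+37+24) / 8 = 275/8 = 34.38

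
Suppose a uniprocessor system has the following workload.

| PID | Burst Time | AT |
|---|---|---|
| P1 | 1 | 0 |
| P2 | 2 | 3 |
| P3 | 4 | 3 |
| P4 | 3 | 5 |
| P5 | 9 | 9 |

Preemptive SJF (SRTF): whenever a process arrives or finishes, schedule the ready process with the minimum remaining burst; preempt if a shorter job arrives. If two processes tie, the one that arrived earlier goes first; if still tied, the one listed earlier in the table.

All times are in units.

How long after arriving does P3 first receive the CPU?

5

Schedule: | P1 0-1 | idle 1-3 | P2 3-5 | P4 5-8 | P3 8-12 | P5 12-21 |
Completion: P1=1  P2=5  P3=12  P4=8  P5=21
Turnaround (C−A): P1=1  P2=2  P3=9  P4=3  P5=12
Response(P3) = first start − arrival = 8 − 3 = 5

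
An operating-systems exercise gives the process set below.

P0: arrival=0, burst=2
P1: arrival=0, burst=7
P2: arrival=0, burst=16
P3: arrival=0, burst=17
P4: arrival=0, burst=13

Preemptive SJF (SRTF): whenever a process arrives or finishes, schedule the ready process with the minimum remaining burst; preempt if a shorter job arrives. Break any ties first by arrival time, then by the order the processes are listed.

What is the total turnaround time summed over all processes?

Gantt: | P0 0-2 | P1 2-9 | P4 9-22 | P2 22-38 | P3 38-55 |
Completion: P0=2  P1=9  P2=38  P3=55  P4=22
Turnaround (C−A): P0=2  P1=9  P2=38  P3=55  P4=22
Turnaround = completion − arrival: P0=2, P1=9, P2=38, P3=55, P4=22
Total turnaround = 2 + 9 + 38 + 55 + 22 = 126

126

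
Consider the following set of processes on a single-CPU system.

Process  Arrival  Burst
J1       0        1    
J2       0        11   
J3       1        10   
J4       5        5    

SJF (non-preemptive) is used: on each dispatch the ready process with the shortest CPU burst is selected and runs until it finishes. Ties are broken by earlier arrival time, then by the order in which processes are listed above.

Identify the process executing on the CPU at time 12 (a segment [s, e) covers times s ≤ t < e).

Gantt: | J1 0-1 | J3 1-11 | J4 11-16 | J2 16-27 |
Completion: J1=1  J2=27  J3=11  J4=16

J4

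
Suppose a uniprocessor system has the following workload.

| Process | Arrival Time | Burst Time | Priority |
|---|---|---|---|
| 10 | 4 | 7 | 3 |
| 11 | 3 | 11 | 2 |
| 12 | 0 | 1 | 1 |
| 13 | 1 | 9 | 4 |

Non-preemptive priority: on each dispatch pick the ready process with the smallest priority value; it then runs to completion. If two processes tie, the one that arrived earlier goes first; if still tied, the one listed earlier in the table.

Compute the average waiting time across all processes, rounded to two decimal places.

6.00

Schedule: | 12 0-1 | 13 1-10 | 11 10-21 | 10 21-28 |
Completion: 10=28  11=21  12=1  13=10
Waiting times: 10=17, 11=7, 12=0, 13=0
Average waiting = (17+7+0+0) / 4 = 24/4 = 6.00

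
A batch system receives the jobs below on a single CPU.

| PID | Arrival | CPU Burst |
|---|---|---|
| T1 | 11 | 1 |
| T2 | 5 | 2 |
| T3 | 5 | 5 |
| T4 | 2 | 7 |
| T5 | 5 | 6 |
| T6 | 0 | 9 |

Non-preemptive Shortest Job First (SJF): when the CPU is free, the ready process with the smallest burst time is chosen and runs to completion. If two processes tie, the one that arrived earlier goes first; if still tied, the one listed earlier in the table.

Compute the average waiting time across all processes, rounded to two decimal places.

7.33

Timeline: | T6 0-9 | T2 9-11 | T1 11-12 | T3 12-17 | T5 17-23 | T4 23-30 |
Completion: T1=12  T2=11  T3=17  T4=30  T5=23  T6=9
Turnaround (C−A): T1=1  T2=6  T3=12  T4=28  T5=18  T6=9
Waiting times: T1=0, T2=4, T3=7, T4=21, T5=12, T6=0
Average waiting = (0+4+7+21+12+0) / 6 = 44/6 = 7.33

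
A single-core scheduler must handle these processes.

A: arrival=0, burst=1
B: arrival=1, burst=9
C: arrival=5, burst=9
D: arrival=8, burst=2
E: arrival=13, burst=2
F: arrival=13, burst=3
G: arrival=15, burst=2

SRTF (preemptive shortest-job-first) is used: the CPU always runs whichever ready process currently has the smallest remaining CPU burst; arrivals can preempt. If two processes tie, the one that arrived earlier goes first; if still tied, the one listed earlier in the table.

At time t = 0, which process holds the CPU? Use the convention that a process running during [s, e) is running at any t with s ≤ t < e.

A

Gantt: | A 0-1 | B 1-10 | D 10-12 | C 12-13 | E 13-15 | G 15-17 | F 17-20 | C 20-28 |
Completion: A=1  B=10  C=28  D=12  E=15  F=20  G=17
Turnaround (C−A): A=1  B=9  C=23  D=4  E=2  F=7  G=2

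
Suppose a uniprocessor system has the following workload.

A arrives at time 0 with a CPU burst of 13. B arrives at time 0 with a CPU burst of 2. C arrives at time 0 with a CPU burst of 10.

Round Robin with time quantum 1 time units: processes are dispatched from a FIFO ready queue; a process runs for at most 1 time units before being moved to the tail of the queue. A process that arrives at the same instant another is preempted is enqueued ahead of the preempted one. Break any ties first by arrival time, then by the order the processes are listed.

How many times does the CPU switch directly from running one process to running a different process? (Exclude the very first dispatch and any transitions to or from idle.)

Gantt: | A 0-1 | B 1-2 | C 2-3 | A 3-4 | B 4-5 | C 5-6 | A 6-7 | C 7-8 | A 8-9 | C 9-10 | A 10-11 | C 11-12 | A 12-13 | C 13-14 | A 14-15 | C 15-16 | A 16-17 | C 17-18 | A 18-19 | C 19-20 | A 20-21 | C 21-22 | A 22-25 |
Completion: A=25  B=5  C=22
Turnaround (C−A): A=25  B=5  C=22

22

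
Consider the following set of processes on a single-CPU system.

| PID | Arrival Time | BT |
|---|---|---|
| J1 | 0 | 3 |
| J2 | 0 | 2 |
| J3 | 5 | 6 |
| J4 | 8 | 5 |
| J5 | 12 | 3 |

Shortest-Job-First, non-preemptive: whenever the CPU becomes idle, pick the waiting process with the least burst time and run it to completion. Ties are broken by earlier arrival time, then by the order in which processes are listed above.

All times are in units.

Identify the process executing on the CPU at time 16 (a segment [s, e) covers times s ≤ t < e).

Timeline: | J2 0-2 | J1 2-5 | J3 5-11 | J4 11-16 | J5 16-19 |
Completion: J1=5  J2=2  J3=11  J4=16  J5=19

J5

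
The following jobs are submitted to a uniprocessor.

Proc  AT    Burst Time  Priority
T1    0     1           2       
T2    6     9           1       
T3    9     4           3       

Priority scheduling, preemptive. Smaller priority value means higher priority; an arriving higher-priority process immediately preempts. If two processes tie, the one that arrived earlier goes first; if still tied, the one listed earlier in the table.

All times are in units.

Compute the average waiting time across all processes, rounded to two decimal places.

2.00

Timeline: | T1 0-1 | idle 1-6 | T2 6-15 | T3 15-19 |
Completion: T1=1  T2=15  T3=19
Turnaround (C−A): T1=1  T2=9  T3=10
Waiting times: T1=0, T2=0, T3=6
Average waiting = (0+0+6) / 3 = 6/3 = 2.00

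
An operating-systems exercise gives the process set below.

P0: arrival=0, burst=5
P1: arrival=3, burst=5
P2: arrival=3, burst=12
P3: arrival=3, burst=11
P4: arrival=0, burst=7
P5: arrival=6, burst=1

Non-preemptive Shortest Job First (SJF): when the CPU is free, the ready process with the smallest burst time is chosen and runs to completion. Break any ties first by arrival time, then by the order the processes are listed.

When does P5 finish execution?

11

Timeline: | P0 0-5 | P1 5-10 | P5 10-11 | P4 11-18 | P3 18-29 | P2 29-41 |
Completion: P0=5  P1=10  P2=41  P3=29  P4=18  P5=11
Turnaround (C−A): P0=5  P1=7  P2=38  P3=26  P4=18  P5=5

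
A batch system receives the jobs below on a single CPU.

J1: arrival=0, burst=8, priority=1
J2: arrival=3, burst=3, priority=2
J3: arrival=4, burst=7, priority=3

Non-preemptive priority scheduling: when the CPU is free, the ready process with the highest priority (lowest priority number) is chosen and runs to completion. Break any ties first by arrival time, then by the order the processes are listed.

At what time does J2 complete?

Gantt: | J1 0-8 | J2 8-11 | J3 11-18 |
Completion: J1=8  J2=11  J3=18

11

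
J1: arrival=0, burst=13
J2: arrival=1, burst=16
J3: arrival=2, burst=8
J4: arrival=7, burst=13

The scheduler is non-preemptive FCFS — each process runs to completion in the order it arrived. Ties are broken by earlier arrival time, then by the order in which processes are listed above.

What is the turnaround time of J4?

Schedule: | J1 0-13 | J2 13-29 | J3 29-37 | J4 37-50 |
Completion: J1=13  J2=29  J3=37  J4=50
Turnaround (C−A): J1=13  J2=28  J3=35  J4=43
Turnaround(J4) = completion − arrival = 50 − 7 = 43

43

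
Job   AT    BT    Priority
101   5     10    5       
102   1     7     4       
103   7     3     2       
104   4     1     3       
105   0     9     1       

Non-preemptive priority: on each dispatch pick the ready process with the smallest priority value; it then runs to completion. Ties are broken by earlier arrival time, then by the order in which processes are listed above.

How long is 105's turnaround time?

Gantt: | 105 0-9 | 103 9-12 | 104 12-13 | 102 13-20 | 101 20-30 |
Completion: 101=30  102=20  103=12  104=13  105=9
Turnaround(105) = completion − arrival = 9 − 0 = 9

9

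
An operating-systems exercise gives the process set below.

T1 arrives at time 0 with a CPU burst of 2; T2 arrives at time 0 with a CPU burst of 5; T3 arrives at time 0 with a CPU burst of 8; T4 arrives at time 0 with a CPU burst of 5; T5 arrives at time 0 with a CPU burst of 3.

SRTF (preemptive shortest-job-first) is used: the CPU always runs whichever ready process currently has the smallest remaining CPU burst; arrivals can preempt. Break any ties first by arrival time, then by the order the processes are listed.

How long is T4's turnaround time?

15

Timeline: | T1 0-2 | T5 2-5 | T2 5-10 | T4 10-15 | T3 15-23 |
Completion: T1=2  T2=10  T3=23  T4=15  T5=5
Turnaround(T4) = completion − arrival = 15 − 0 = 15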